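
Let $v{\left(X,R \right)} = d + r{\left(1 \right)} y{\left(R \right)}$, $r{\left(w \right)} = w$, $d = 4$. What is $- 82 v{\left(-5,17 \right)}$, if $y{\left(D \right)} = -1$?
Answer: $-246$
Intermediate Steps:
$v{\left(X,R \right)} = 3$ ($v{\left(X,R \right)} = 4 + 1 \left(-1\right) = 4 - 1 = 3$)
$- 82 v{\left(-5,17 \right)} = \left(-82\right) 3 = -246$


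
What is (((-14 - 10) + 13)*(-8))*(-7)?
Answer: -616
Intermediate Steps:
(((-14 - 10) + 13)*(-8))*(-7) = ((-24 + 13)*(-8))*(-7) = -11*(-8)*(-7) = 88*(-7) = -616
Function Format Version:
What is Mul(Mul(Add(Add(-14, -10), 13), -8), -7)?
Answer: -616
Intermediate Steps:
Mul(Mul(Add(Add(-14, -10), 13), -8), -7) = Mul(Mul(Add(-24, 13), -8), -7) = Mul(Mul(-11, -8), -7) = Mul(88, -7) = -616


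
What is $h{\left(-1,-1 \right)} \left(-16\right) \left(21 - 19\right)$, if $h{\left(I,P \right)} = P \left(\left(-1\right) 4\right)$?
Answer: $-128$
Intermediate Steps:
$h{\left(I,P \right)} = - 4 P$ ($h{\left(I,P \right)} = P \left(-4\right) = - 4 P$)
$h{\left(-1,-1 \right)} \left(-16\right) \left(21 - 19\right) = \left(-4\right) \left(-1\right) \left(-16\right) \left(21 - 19\right) = 4 \left(-16\right) 2 = \left(-64\right) 2 = -128$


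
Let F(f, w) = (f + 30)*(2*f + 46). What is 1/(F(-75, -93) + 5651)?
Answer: 1/10331 ≈ 9.6796e-5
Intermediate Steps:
F(f, w) = (30 + f)*(46 + 2*f)
1/(F(-75, -93) + 5651) = 1/((1380 + 2*(-75)² + 106*(-75)) + 5651) = 1/((1380 + 2*5625 - 7950) + 5651) = 1/((1380 + 11250 - 7950) + 5651) = 1/(4680 + 5651) = 1/10331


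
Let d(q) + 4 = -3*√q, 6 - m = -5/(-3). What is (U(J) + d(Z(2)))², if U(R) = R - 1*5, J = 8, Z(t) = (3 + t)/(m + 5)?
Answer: 163/28 + 3*√105/7 ≈ 10.213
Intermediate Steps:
m = 13/3 (m = 6 - (-5)/(-3) = 6 - (-5)*(-1)/3 = 6 - 1*5/3 = 6 - 5/3 = 13/3 ≈ 4.3333)
Z(t) = 9/28 + 3*t/28 (Z(t) = (3 + t)/(13/3 + 5) = (3 + t)/(28/3) = (3 + t)*(3/28) = 9/28 + 3*t/28)
U(R) = -5 + R (U(R) = R - 5 = -5 + R)
d(q) = -4 - 3*√q
(U(J) + d(Z(2)))² = ((-5 + 8) + (-4 - 3*√(9/28 + (3/28)*2)))² = (3 + (-4 - 3*√(9/28 + 3/14)))² = (3 + (-4 - 3*√105/14))² = (-1 - 3*√105/14)²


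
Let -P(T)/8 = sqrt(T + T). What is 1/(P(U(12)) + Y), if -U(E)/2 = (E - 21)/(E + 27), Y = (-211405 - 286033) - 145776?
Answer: -4180891/2689207623290 + 4*sqrt(39)/1344603811645 ≈ -1.5547e-6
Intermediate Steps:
Y = -643214 (Y = -497438 - 145776 = -643214)
U(E) = -2*(-21 + E)/(27 + E) (U(E) = -2*(E - 21)/(E + 27) = -2*(-21 + E)/(27 + E))
P(T) = -8*sqrt(2)*sqrt(T) (P(T) = -8*sqrt(T + T) = -8*sqrt(2)*sqrt(T))
1/(P(U(12)) + Y) = 1/(-8*sqrt(2)*sqrt(2*(21 - 1*12)/(27 + 12)) - 643214) = 1/(-8*sqrt(2)*sqrt(2*(21 - 12)/39) - 643214) = 1/(-8*sqrt(2)*sqrt(2*(1/39)*9) - 643214) = 1/(-8*sqrt(2)*sqrt(6/13) - 643214) = 1/(-8*sqrt(2)*sqrt(78)/13 - 643214) = 1/(-16*sqrt(39)/13 - 643214) = 1/(-643214 - 16*sqrt(39)/13)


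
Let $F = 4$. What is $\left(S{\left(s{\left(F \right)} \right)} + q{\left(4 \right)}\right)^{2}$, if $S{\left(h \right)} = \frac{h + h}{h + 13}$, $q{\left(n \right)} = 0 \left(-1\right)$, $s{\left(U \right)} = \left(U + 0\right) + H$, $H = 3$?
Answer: $\frac{49}{100} \approx 0.49$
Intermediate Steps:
$s{\left(U \right)} = 3 + U$ ($s{\left(U \right)} = \left(U + 0\right) + 3 = U + 3 = 3 + U$)
$q{\left(n \right)} = 0$
$S{\left(h \right)} = \frac{2 h}{13 + h}$
$\left(S{\left(s{\left(F \right)} \right)} + q{\left(4 \right)}\right)^{2} = \left(\frac{2 \left(3 + 4\right)}{13 + \left(3 + 4\right)} + 0\right)^{2} = \left(2 \cdot 7 \frac{1}{13 + 7} + 0\right)^{2} = \left(2 \cdot 7 \cdot \frac{1}{20} + 0\right)^{2} = \left(\frac{7}{10} + 0\right)^{2} = \left(\frac{7}{10}\right)^{2} = \frac{49}{100}$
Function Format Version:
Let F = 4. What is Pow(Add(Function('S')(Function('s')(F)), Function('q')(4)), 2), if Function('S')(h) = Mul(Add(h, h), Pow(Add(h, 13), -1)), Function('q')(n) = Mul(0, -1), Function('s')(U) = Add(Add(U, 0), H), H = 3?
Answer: Rational(49, 100) ≈ 0.49000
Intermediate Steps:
Function('s')(U) = Add(3, U) (Function('s')(U) = Add(Add(U, 0), 3) = Add(U, 3) = Add(3, U))
Function('q')(n) = 0
Function('S')(h) = Mul(2, h, Pow(Add(13, h), -1)) (Function('S')(h) = Mul(Mul(2, h), Pow(Add(13, h), -1)) = Mul(2, h, Pow(Add(13, h), -1)))
Pow(Add(Function('S')(Function('s')(F)), Function('q')(4)), 2) = Pow(Add(Mul(2, Add(3, 4), Pow(Add(13, Add(3, 4)), -1)), 0), 2) = Pow(Add(Mul(2, 7, Pow(Add(13, 7), -1)), 0), 2) = Pow(Add(Mul(2, 7, Pow(20, -1)), 0), 2) = Pow(Add(Mul(2, 7, Rational(1, 20)), 0), 2) = Pow(Add(Rational(7, 10), 0), 2) = Pow(Rational(7, 10), 2) = Rational(49, 100)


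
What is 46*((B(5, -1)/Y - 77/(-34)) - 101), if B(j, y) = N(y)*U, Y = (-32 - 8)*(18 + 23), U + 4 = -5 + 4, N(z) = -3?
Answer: -12663777/2788 ≈ -4542.2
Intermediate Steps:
U = -5 (U = -4 + (-5 + 4) = -4 - 1 = -5)
Y = -1640 (Y = -40*41 = -1640)
B(j, y) = 15 (B(j, y) = -3*(-5) = 15)
46*((B(5, -1)/Y - 77/(-34)) - 101) = 46*((15/(-1640) - 77/(-34)) - 101) = 46*((15*(-1/1640) - 77*(-1/34)) - 101) = 46*((-3/328 + 77/34) - 101) = 46*(12577/5576 - 101) = 46*(-550599/5576) = -12663777/2788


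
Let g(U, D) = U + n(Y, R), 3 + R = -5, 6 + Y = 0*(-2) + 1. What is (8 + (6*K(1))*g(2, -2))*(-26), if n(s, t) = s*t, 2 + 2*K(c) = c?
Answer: 3068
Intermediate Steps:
Y = -5 (Y = -6 + (0*(-2) + 1) = -6 + (0 + 1) = -6 + 1 = -5)
K(c) = -1 + c/2
R = -8 (R = -3 - 5 = -8)
g(U, D) = 40 + U (g(U, D) = U - 5*(-8) = U + 40 = 40 + U)
(8 + (6*K(1))*g(2, -2))*(-26) = (8 + (6*(-1 + (1/2)*1))*(40 + 2))*(-26) = (8 + (6*(-1 + 1/2))*42)*(-26) = (8 + (6*(-1/2))*42)*(-26) = (8 - 3*42)*(-26) = (8 - 126)*(-26) = -118*(-26) = 3068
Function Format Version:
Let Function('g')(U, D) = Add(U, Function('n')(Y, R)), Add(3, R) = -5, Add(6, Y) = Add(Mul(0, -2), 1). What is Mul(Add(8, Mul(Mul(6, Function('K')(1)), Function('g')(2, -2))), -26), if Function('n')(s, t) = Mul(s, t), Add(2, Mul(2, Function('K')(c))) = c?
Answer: 3068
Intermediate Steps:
Y = -5 (Y = Add(-6, Add(Mul(0, -2), 1)) = Add(-6, Add(0, 1)) = Add(-6, 1) = -5)
Function('K')(c) = Add(-1, Mul(Rational(1, 2), c))
R = -8 (R = Add(-3, -5) = -8)
Function('g')(U, D) = Add(40, U) (Function('g')(U, D) = Add(U, Mul(-5, -8)) = Add(U, 40) = Add(40, U))
Mul(Add(8, Mul(Mul(6, Function('K')(1)), Function('g')(2, -2))), -26) = Mul(Add(8, Mul(Mul(6, Add(-1, Mul(Rational(1, 2), 1))), Add(40, 2))), -26) = Mul(Add(8, Mul(Mul(6, Add(-1, Rational(1, 2))), 42)), -26) = Mul(Add(8, Mul(Mul(6, Rational(-1, 2)), 42)), -26) = Mul(Add(8, Mul(-3, 42)), -26) = Mul(Add(8, -126), -26) = Mul(-118, -26) = 3068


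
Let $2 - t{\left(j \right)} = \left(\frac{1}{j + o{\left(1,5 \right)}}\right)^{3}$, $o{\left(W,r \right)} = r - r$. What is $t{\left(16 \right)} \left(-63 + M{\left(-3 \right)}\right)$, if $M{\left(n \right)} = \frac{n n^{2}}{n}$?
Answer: $- \frac{221157}{2048} \approx -107.99$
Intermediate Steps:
$o{\left(W,r \right)} = 0$
$M{\left(n \right)} = n^{2}$ ($M{\left(n \right)} = \frac{n^{3}}{n} = n^{2}$)
$t{\left(j \right)} = 2 - \frac{1}{j^{3}}$ ($t{\left(j \right)} = 2 - \left(\frac{1}{j + 0}\right)^{3} = 2 - \left(\frac{1}{j}\right)^{3} = 2 - \frac{1}{j^{3}}$)
$t{\left(16 \right)} \left(-63 + M{\left(-3 \right)}\right) = \left(2 - \frac{1}{4096}\right) \left(-63 + \left(-3\right)^{2}\right) = \left(2 - \frac{1}{4096}\right) \left(-63 + 9\right) = \left(2 - \frac{1}{4096}\right) \left(-54\right) = \frac{8191}{4096} \left(-54\right) = - \frac{221157}{2048}$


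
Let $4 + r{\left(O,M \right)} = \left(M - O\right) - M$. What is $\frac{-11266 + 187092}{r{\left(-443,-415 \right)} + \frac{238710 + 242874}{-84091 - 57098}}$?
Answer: $\frac{8274899038}{20500129} \approx 403.65$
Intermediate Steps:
$r{\left(O,M \right)} = -4 - O$ ($r{\left(O,M \right)} = -4 + \left(\left(M - O\right) - M\right) = -4 - O$)
$\frac{-11266 + 187092}{r{\left(-443,-415 \right)} + \frac{238710 + 242874}{-84091 - 57098}} = \frac{-11266 + 187092}{\left(-4 - -443\right) + \frac{238710 + 242874}{-84091 - 57098}} = \frac{175826}{\left(-4 + 443\right) + \frac{481584}{-141189}} = \frac{175826}{439 + 481584 \left(- \frac{1}{141189}\right)} = \frac{175826}{439 - \frac{160528}{47063}} = \frac{175826}{\frac{20500129}{47063}} = 175826 \cdot \frac{47063}{20500129} = \frac{8274899038}{20500129}$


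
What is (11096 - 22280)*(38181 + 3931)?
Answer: -470980608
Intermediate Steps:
(11096 - 22280)*(38181 + 3931) = -11184*42112 = -470980608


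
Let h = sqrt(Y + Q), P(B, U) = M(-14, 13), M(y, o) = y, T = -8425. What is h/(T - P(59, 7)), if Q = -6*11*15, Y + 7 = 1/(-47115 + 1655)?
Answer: -I*sqrt(515102952665)/191182030 ≈ -0.003754*I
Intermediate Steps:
Y = -318221/45460 (Y = -7 + 1/(-47115 + 1655) = -7 + 1/(-45460) = -7 - 1/45460 = -318221/45460 ≈ -7.0000)
Q = -990 (Q = -66*15 = -990)
P(B, U) = -14
h = I*sqrt(515102952665)/22730 (h = sqrt(-318221/45460 - 990) = sqrt(-45323621/45460) = I*sqrt(515102952665)/22730 ≈ 31.575*I)
h/(T - P(59, 7)) = (I*sqrt(515102952665)/22730)/(-8425 - 1*(-14)) = (I*sqrt(515102952665)/22730)/(-8425 + 14) = (I*sqrt(515102952665)/22730)/(-8411) = (I*sqrt(515102952665)/22730)*(-1/8411) = -I*sqrt(515102952665)/191182030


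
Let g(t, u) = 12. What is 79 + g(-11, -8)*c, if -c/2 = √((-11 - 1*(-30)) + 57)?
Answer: 79 - 48*√19 ≈ -130.23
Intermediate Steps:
c = -4*√19 (c = -2*√((-11 - 1*(-30)) + 57) = -2*√((-11 + 30) + 57) = -2*√(19 + 57) = -4*√19 ≈ -17.436)
79 + g(-11, -8)*c = 79 + 12*(-4*√19) = 79 - 48*√19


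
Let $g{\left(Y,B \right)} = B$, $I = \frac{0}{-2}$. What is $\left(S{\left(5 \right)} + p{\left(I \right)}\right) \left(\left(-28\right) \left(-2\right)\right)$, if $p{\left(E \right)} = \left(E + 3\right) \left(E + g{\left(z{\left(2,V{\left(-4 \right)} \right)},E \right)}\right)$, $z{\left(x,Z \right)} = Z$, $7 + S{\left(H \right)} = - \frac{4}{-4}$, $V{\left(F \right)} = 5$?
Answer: $-336$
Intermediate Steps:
$S{\left(H \right)} = -6$ ($S{\left(H \right)} = -7 - \frac{4}{-4} = -7 - -1 = -7 + 1 = -6$)
$I = 0$ ($I = 0 \left(- \frac{1}{2}\right) = 0$)
$p{\left(E \right)} = 2 E \left(3 + E\right)$ ($p{\left(E \right)} = \left(E + 3\right) \left(E + E\right) = \left(3 + E\right) 2 E = 2 E \left(3 + E\right)$)
$\left(S{\left(5 \right)} + p{\left(I \right)}\right) \left(\left(-28\right) \left(-2\right)\right) = \left(-6 + 2 \cdot 0 \left(3 + 0\right)\right) \left(\left(-28\right) \left(-2\right)\right) = \left(-6 + 2 \cdot 0 \cdot 3\right) 56 = \left(-6 + 0\right) 56 = \left(-6\right) 56 = -336$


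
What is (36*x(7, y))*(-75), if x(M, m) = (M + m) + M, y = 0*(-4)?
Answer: -37800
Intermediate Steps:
y = 0
x(M, m) = m + 2*M
(36*x(7, y))*(-75) = (36*(0 + 2*7))*(-75) = (36*(0 + 14))*(-75) = (36*14)*(-75) = 504*(-75) = -37800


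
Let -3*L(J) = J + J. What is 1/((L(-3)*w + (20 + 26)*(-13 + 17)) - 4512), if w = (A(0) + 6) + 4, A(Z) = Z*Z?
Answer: -1/4308 ≈ -0.00023213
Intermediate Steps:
A(Z) = Z**2
w = 10 (w = (0**2 + 6) + 4 = (0 + 6) + 4 = 6 + 4 = 10)
L(J) = -2*J/3 (L(J) = -(J + J)/3 = -2*J/3)
1/((L(-3)*w + (20 + 26)*(-13 + 17)) - 4512) = 1/((-2/3*(-3)*10 + (20 + 26)*(-13 + 17)) - 4512) = 1/((2*10 + 46*4) - 4512) = 1/((20 + 184) - 4512) = 1/(204 - 4512) = 1/(-4308) = -1/4308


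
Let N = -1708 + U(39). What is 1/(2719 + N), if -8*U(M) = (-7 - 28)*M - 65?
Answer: 4/4759 ≈ 0.00084051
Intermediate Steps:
U(M) = 65/8 + 35*M/8 (U(M) = -((-7 - 28)*M - 65)/8 = -(-35*M - 65)/8 = -(-65 - 35*M)/8 = 65/8 + 35*M/8)
N = -6117/4 (N = -1708 + (65/8 + (35/8)*39) = -1708 + (65/8 + 1365/8) = -1708 + 715/4 = -6117/4 ≈ -1529.3)
1/(2719 + N) = 1/(2719 - 6117/4) = 1/(4759/4) = 4/4759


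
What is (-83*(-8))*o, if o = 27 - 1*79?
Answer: -34528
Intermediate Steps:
o = -52 (o = 27 - 79 = -52)
(-83*(-8))*o = -83*(-8)*(-52) = 664*(-52) = -34528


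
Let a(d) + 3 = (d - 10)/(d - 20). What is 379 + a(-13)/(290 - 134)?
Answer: 487754/1287 ≈ 378.99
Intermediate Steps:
a(d) = -3 + (-10 + d)/(-20 + d) (a(d) = -3 + (d - 10)/(d - 20) = -3 + (-10 + d)/(-20 + d))
379 + a(-13)/(290 - 134) = 379 + (2*(25 - 1*(-13))/(-20 - 13))/(290 - 134) = 379 + (2*(25 + 13)/(-33))/156 = 379 + (2*(-1/33)*38)/156 = 379 + (1/156)*(-76/33) = 379 - 19/1287 = 487754/1287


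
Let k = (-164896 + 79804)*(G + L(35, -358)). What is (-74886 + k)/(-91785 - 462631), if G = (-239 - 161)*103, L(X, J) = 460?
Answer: -1733286597/277208 ≈ -6252.7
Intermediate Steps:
G = -41200 (G = -400*103 = -41200)
k = 3466648080 (k = (-164896 + 79804)*(-41200 + 460) = -85092*(-40740) = 3466648080)
(-74886 + k)/(-91785 - 462631) = (-74886 + 3466648080)/(-91785 - 462631) = 3466573194/(-554416) = 3466573194*(-1/554416) = -1733286597/277208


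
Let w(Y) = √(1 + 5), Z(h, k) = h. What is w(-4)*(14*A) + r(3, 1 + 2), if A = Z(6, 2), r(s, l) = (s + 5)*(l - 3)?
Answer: 84*√6 ≈ 205.76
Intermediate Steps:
r(s, l) = (-3 + l)*(5 + s) (r(s, l) = (5 + s)*(-3 + l) = (-3 + l)*(5 + s))
A = 6
w(Y) = √6
w(-4)*(14*A) + r(3, 1 + 2) = √6*(14*6) + (-15 - 3*3 + 5*(1 + 2) + (1 + 2)*3) = √6*84 + (-15 - 9 + 5*3 + 3*3) = 84*√6 + (-15 - 9 + 15 + 9) = 84*√6 + 0 = 84*√6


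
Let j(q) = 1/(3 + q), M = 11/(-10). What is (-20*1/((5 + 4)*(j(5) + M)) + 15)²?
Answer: 36784225/123201 ≈ 298.57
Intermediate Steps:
M = -11/10 (M = 11*(-⅒) = -11/10 ≈ -1.1000)
(-20*1/((5 + 4)*(j(5) + M)) + 15)² = (-20*1/((5 + 4)*(1/(3 + 5) - 11/10)) + 15)² = (-20*1/(9*(1/8 - 11/10)) + 15)² = (-20*1/(9*(⅛ - 11/10)) + 15)² = (-20/((-39/40*9)) + 15)² = (-20/(-351/40) + 15)² = (-20*(-40/351) + 15)² = (800/351 + 15)² = (6065/351)² = 36784225/123201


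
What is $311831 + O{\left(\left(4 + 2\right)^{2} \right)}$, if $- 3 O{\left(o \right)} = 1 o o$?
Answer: $311399$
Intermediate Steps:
$O{\left(o \right)} = - \frac{o^{2}}{3}$ ($O{\left(o \right)} = - \frac{1 o o}{3} = - \frac{o o}{3} = - \frac{o^{2}}{3}$)
$311831 + O{\left(\left(4 + 2\right)^{2} \right)} = 311831 - \frac{\left(\left(4 + 2\right)^{2}\right)^{2}}{3} = 311831 - \frac{\left(6^{2}\right)^{2}}{3} = 311831 - \frac{36^{2}}{3} = 311831 - 432 = 311399$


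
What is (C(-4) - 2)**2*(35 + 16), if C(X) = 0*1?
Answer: 204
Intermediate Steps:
C(X) = 0
(C(-4) - 2)**2*(35 + 16) = (0 - 2)**2*(35 + 16) = (-2)**2*51 = 4*51 = 204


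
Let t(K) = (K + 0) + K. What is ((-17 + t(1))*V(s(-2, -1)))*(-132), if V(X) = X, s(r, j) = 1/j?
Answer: -1980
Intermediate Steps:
t(K) = 2*K (t(K) = K + K = 2*K)
((-17 + t(1))*V(s(-2, -1)))*(-132) = ((-17 + 2*1)/(-1))*(-132) = ((-17 + 2)*(-1))*(-132) = -15*(-1)*(-132) = 15*(-132) = -1980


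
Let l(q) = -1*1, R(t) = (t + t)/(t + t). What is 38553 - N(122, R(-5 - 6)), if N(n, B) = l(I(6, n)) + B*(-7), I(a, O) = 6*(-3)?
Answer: 38561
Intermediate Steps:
I(a, O) = -18
R(t) = 1 (R(t) = (2*t)/((2*t)) = (2*t)*(1/(2*t)) = 1)
l(q) = -1
N(n, B) = -1 - 7*B (N(n, B) = -1 + B*(-7) = -1 - 7*B)
38553 - N(122, R(-5 - 6)) = 38553 - (-1 - 7*1) = 38553 - (-1 - 7) = 38553 - 1*(-8) = 38553 + 8 = 38561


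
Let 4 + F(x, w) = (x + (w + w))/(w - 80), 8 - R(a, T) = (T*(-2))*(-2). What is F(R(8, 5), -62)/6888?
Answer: -9/20377 ≈ -0.00044167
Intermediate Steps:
R(a, T) = 8 - 4*T (R(a, T) = 8 - T*(-2)*(-2) = 8 - (-2*T)*(-2) = 8 - 4*T)
F(x, w) = -4 + (x + 2*w)/(-80 + w) (F(x, w) = -4 + (x + (w + w))/(w - 80) = -4 + (x + 2*w)/(-80 + w))
F(R(8, 5), -62)/6888 = ((320 + (8 - 4*5) - 2*(-62))/(-80 - 62))/6888 = ((320 + (8 - 20) + 124)/(-142))*(1/6888) = -(320 - 12 + 124)/142*(1/6888) = -1/142*432*(1/6888) = -216/71*1/6888 = -9/20377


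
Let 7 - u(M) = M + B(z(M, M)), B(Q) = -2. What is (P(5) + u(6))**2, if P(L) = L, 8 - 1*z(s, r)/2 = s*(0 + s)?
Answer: 64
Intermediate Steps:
z(s, r) = 16 - 2*s**2 (z(s, r) = 16 - 2*s*(0 + s) = 16 - 2*s*s = 16 - 2*s**2)
u(M) = 9 - M (u(M) = 7 - (M - 2) = 7 - (-2 + M) = 7 + (2 - M) = 9 - M)
(P(5) + u(6))**2 = (5 + (9 - 1*6))**2 = (5 + (9 - 6))**2 = (5 + 3)**2 = 8**2 = 64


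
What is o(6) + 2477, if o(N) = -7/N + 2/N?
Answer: 14857/6 ≈ 2476.2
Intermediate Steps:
o(N) = -5/N
o(6) + 2477 = -5/6 + 2477 = -5*⅙ + 2477 = -⅚ + 2477 = 14857/6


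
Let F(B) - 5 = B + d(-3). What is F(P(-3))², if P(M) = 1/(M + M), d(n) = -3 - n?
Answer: 841/36 ≈ 23.361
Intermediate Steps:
P(M) = 1/(2*M)
F(B) = 5 + B (F(B) = 5 + (B + (-3 - 1*(-3))) = 5 + (B + (-3 + 3)) = 5 + (B + 0) = 5 + B)
F(P(-3))² = (5 + (½)/(-3))² = (5 + (½)*(-⅓))² = (5 - ⅙)² = (29/6)² = 841/36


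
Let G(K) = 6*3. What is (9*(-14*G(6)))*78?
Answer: -176904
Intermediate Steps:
G(K) = 18
(9*(-14*G(6)))*78 = (9*(-14*18))*78 = (9*(-252))*78 = -2268*78 = -176904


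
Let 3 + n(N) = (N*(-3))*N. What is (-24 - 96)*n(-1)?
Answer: 720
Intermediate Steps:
n(N) = -3 - 3*N² (n(N) = -3 + (N*(-3))*N = -3 + (-3*N)*N = -3 - 3*N²)
(-24 - 96)*n(-1) = (-24 - 96)*(-3 - 3*(-1)²) = -120*(-3 - 3*1) = -120*(-3 - 3) = -120*(-6) = 720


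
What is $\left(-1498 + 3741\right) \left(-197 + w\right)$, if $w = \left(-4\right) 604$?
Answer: $-5860959$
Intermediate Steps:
$w = -2416$
$\left(-1498 + 3741\right) \left(-197 + w\right) = \left(-1498 + 3741\right) \left(-197 - 2416\right) = 2243 \left(-2613\right) = -5860959$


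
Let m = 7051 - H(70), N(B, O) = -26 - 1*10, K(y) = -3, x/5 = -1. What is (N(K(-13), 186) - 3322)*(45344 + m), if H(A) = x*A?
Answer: -177117710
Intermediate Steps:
x = -5 (x = 5*(-1) = -5)
H(A) = -5*A
N(B, O) = -36 (N(B, O) = -26 - 10 = -36)
m = 7401 (m = 7051 - (-5)*70 = 7051 - 1*(-350) = 7051 + 350 = 7401)
(N(K(-13), 186) - 3322)*(45344 + m) = (-36 - 3322)*(45344 + 7401) = -3358*52745 = -177117710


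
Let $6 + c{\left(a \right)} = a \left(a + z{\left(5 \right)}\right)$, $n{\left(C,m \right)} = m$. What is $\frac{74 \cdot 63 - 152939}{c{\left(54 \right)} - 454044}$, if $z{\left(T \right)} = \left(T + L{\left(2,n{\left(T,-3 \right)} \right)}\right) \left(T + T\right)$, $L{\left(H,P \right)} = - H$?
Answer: $\frac{148277}{449514} \approx 0.32986$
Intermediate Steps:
$z{\left(T \right)} = 2 T \left(-2 + T\right)$ ($z{\left(T \right)} = \left(T - 2\right) \left(T + T\right) = \left(T - 2\right) 2 T = \left(-2 + T\right) 2 T = 2 T \left(-2 + T\right)$)
$c{\left(a \right)} = -6 + a \left(30 + a\right)$ ($c{\left(a \right)} = -6 + a \left(a + 2 \cdot 5 \left(-2 + 5\right)\right) = -6 + a \left(a + 2 \cdot 5 \cdot 3\right) = -6 + a \left(a + 30\right) = -6 + a \left(30 + a\right)$)
$\frac{74 \cdot 63 - 152939}{c{\left(54 \right)} - 454044} = \frac{74 \cdot 63 - 152939}{\left(-6 + 54^{2} + 30 \cdot 54\right) - 454044} = \frac{4662 - 152939}{\left(-6 + 2916 + 1620\right) - 454044} = - \frac{148277}{4530 - 454044} = - \frac{148277}{-449514} = \left(-148277\right) \left(- \frac{1}{449514}\right) = \frac{148277}{449514}$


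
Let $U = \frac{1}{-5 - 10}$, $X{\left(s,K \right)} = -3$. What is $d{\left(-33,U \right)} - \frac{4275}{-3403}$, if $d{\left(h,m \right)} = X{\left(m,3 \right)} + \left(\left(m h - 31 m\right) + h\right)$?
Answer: $- \frac{1555703}{51045} \approx -30.477$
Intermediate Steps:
$U = - \frac{1}{15}$ ($U = \frac{1}{-15} = - \frac{1}{15} \approx -0.066667$)
$d{\left(h,m \right)} = -3 + h - 31 m + h m$ ($d{\left(h,m \right)} = -3 + \left(\left(m h - 31 m\right) + h\right) = -3 + \left(\left(h m - 31 m\right) + h\right) = -3 + \left(\left(- 31 m + h m\right) + h\right) = -3 + \left(h - 31 m + h m\right) = -3 + h - 31 m + h m$)
$d{\left(-33,U \right)} - \frac{4275}{-3403} = \left(-3 - 33 - - \frac{31}{15} - - \frac{11}{5}\right) - \frac{4275}{-3403} = \left(-3 - 33 + \frac{31}{15} + \frac{11}{5}\right) - 4275 \left(- \frac{1}{3403}\right) = - \frac{476}{15} - - \frac{4275}{3403} = - \frac{476}{15} + \frac{4275}{3403} = - \frac{1555703}{51045}$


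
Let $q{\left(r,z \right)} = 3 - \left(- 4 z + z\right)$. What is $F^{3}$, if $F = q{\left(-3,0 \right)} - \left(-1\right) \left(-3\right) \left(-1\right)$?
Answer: $216$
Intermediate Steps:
$q{\left(r,z \right)} = 3 + 3 z$ ($q{\left(r,z \right)} = 3 - - 3 z = 3 + 3 z$)
$F = 6$ ($F = \left(3 + 3 \cdot 0\right) - \left(-1\right) \left(-3\right) \left(-1\right) = \left(3 + 0\right) - 3 \left(-1\right) = 3 - -3 = 3 + 3 = 6$)
$F^{3} = 6^{3} = 216$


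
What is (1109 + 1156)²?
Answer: 5130225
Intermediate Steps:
(1109 + 1156)² = 2265² = 5130225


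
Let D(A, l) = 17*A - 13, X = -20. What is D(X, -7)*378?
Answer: -133434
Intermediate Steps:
D(A, l) = -13 + 17*A
D(X, -7)*378 = (-13 + 17*(-20))*378 = (-13 - 340)*378 = -353*378 = -133434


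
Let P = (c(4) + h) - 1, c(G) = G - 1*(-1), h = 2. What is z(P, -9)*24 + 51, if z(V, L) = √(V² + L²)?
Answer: 51 + 72*√13 ≈ 310.60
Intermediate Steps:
c(G) = 1 + G (c(G) = G + 1 = 1 + G)
P = 6 (P = ((1 + 4) + 2) - 1 = (5 + 2) - 1 = 7 - 1 = 6)
z(V, L) = √(L² + V²)
z(P, -9)*24 + 51 = √((-9)² + 6²)*24 + 51 = √(81 + 36)*24 + 51 = √117*24 + 51 = (3*√13)*24 + 51 = 72*√13 + 51 = 51 + 72*√13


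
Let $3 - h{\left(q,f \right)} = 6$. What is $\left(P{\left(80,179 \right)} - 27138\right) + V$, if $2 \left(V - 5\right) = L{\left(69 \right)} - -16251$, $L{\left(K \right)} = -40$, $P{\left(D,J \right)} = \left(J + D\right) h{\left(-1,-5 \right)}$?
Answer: $- \frac{39609}{2} \approx -19805.0$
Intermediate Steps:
$h{\left(q,f \right)} = -3$ ($h{\left(q,f \right)} = 3 - 6 = -3$)
$P{\left(D,J \right)} = - 3 D - 3 J$ ($P{\left(D,J \right)} = \left(J + D\right) \left(-3\right) = \left(D + J\right) \left(-3\right) = - 3 D - 3 J$)
$V = \frac{16221}{2}$ ($V = 5 + \frac{-40 - -16251}{2} = 5 + \frac{-40 + 16251}{2} = 5 + \frac{1}{2} \cdot 16211 = 5 + \frac{16211}{2} = \frac{16221}{2} \approx 8110.5$)
$\left(P{\left(80,179 \right)} - 27138\right) + V = \left(\left(\left(-3\right) 80 - 537\right) - 27138\right) + \frac{16221}{2} = \left(\left(-240 - 537\right) - 27138\right) + \frac{16221}{2} = \left(-777 - 27138\right) + \frac{16221}{2} = -27915 + \frac{16221}{2} = - \frac{39609}{2}$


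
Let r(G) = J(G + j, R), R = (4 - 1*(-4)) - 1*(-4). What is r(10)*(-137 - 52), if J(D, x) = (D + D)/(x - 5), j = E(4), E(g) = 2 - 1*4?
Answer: -432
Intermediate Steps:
E(g) = -2 (E(g) = 2 - 4 = -2)
j = -2
R = 12 (R = (4 + 4) + 4 = 8 + 4 = 12)
J(D, x) = 2*D/(-5 + x) (J(D, x) = (2*D)/(-5 + x) = 2*D/(-5 + x))
r(G) = -4/7 + 2*G/7 (r(G) = 2*(G - 2)/(-5 + 12) = 2*(-2 + G)/7 = 2*(-2 + G)*(⅐) = -4/7 + 2*G/7)
r(10)*(-137 - 52) = (-4/7 + (2/7)*10)*(-137 - 52) = (-4/7 + 20/7)*(-189) = (16/7)*(-189) = -432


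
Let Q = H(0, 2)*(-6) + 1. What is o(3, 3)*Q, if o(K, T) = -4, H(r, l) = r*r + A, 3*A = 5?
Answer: 36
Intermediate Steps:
A = 5/3 (A = (⅓)*5 = 5/3 ≈ 1.6667)
H(r, l) = 5/3 + r² (H(r, l) = r*r + 5/3 = r² + 5/3 = 5/3 + r²)
Q = -9 (Q = (5/3 + 0²)*(-6) + 1 = (5/3 + 0)*(-6) + 1 = (5/3)*(-6) + 1 = -10 + 1 = -9)
o(3, 3)*Q = -4*(-9) = 36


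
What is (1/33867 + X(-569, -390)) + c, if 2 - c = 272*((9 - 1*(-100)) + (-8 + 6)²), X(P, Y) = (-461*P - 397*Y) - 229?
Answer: 13078622593/33867 ≈ 3.8618e+5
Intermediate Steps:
X(P, Y) = -229 - 461*P - 397*Y
c = -30734 (c = 2 - 272*((9 - 1*(-100)) + (-8 + 6)²) = 2 - 272*((9 + 100) + (-2)²) = 2 - 272*(109 + 4) = 2 - 272*113 = 2 - 1*30736 = 2 - 30736 = -30734)
(1/33867 + X(-569, -390)) + c = (1/33867 + (-229 - 461*(-569) - 397*(-390))) - 30734 = (1/33867 + (-229 + 262309 + 154830)) - 30734 = (1/33867 + 416910) - 30734 = 14119490971/33867 - 30734 = 13078622593/33867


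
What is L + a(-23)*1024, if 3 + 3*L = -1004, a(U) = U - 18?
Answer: -126959/3 ≈ -42320.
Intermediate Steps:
a(U) = -18 + U
L = -1007/3 (L = -1 + (1/3)*(-1004) = -1 - 1004/3 = -1007/3 ≈ -335.67)
L + a(-23)*1024 = -1007/3 + (-18 - 23)*1024 = -1007/3 - 41*1024 = -1007/3 - 41984 = -126959/3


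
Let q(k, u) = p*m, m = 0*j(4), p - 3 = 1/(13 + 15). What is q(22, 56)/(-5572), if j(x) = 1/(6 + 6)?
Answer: 0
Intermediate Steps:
j(x) = 1/12
p = 85/28 (p = 3 + 1/(13 + 15) = 3 + 1/28 = 85/28 ≈ 3.0357)
m = 0 (m = 0*(1/12) = 0)
q(k, u) = 0 (q(k, u) = (85/28)*0 = 0)
q(22, 56)/(-5572) = 0/(-5572) = 0*(-1/5572) = 0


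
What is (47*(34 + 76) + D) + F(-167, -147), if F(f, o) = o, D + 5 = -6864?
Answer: -1846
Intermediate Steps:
D = -6869 (D = -5 - 6864 = -6869)
(47*(34 + 76) + D) + F(-167, -147) = (47*(34 + 76) - 6869) - 147 = (47*110 - 6869) - 147 = (5170 - 6869) - 147 = -1699 - 147 = -1846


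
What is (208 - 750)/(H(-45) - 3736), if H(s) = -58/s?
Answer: 12195/84031 ≈ 0.14512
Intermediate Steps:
(208 - 750)/(H(-45) - 3736) = (208 - 750)/(-58/(-45) - 3736) = -542/(-58*(-1/45) - 3736) = -542/(58/45 - 3736) = -542/(-168062/45) = -542*(-45/168062) = 12195/84031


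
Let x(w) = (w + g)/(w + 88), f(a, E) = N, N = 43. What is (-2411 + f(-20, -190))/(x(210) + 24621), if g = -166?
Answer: -352832/3668551 ≈ -0.096177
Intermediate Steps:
f(a, E) = 43
x(w) = (-166 + w)/(88 + w) (x(w) = (w - 166)/(w + 88) = (-166 + w)/(88 + w))
(-2411 + f(-20, -190))/(x(210) + 24621) = (-2411 + 43)/((-166 + 210)/(88 + 210) + 24621) = -2368/(44/298 + 24621) = -2368/((1/298)*44 + 24621) = -2368/(22/149 + 24621) = -2368/3668551/149 = -2368*149/3668551 = -352832/3668551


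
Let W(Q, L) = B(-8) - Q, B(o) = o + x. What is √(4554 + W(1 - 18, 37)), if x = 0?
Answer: 39*√3 ≈ 67.550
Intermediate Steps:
B(o) = o (B(o) = o + 0 = o)
W(Q, L) = -8 - Q
√(4554 + W(1 - 18, 37)) = √(4554 + (-8 - (1 - 18))) = √(4554 + (-8 - 1*(-17))) = √(4554 + (-8 + 17)) = √(4554 + 9) = √4563 = 39*√3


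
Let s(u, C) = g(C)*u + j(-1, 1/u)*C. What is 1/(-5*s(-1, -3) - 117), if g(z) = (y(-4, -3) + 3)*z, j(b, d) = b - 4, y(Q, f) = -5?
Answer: -1/162 ≈ -0.0061728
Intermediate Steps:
j(b, d) = -4 + b
g(z) = -2*z (g(z) = (-5 + 3)*z = -2*z)
s(u, C) = -5*C - 2*C*u (s(u, C) = (-2*C)*u + (-4 - 1)*C = -2*C*u - 5*C = -5*C - 2*C*u)
1/(-5*s(-1, -3) - 117) = 1/(-(-15)*(-5 - 2*(-1)) - 117) = 1/(-(-15)*(-5 + 2) - 117) = 1/(-(-15)*(-3) - 117) = 1/(-5*9 - 117) = 1/(-45 - 117) = 1/(-162) = -1/162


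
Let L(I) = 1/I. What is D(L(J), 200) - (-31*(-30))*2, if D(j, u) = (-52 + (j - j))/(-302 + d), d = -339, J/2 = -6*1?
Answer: -1192208/641 ≈ -1859.9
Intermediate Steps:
J = -12 (J = 2*(-6*1) = 2*(-6) = -12)
D(j, u) = 52/641 (D(j, u) = (-52 + (j - j))/(-302 - 339) = (-52 + 0)/(-641) = -52*(-1/641) = 52/641)
D(L(J), 200) - (-31*(-30))*2 = 52/641 - (-31*(-30))*2 = 52/641 - 930*2 = 52/641 - 1*1860 = 52/641 - 1860 = -1192208/641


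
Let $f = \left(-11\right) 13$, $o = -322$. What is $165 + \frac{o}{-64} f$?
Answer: $- \frac{17743}{32} \approx -554.47$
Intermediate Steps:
$f = -143$
$165 + \frac{o}{-64} f = 165 + - \frac{322}{-64} \left(-143\right) = 165 + \left(-322\right) \left(- \frac{1}{64}\right) \left(-143\right) = 165 + \frac{161}{32} \left(-143\right) = 165 - \frac{23023}{32} = - \frac{17743}{32}$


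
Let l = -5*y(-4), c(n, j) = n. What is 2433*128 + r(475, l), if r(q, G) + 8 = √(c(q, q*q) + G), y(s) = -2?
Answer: 311416 + √485 ≈ 3.1144e+5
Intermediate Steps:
l = 10 (l = -5*(-2) = 10)
r(q, G) = -8 + √(G + q) (r(q, G) = -8 + √(q + G) = -8 + √(G + q))
2433*128 + r(475, l) = 2433*128 + (-8 + √(10 + 475)) = 311424 + (-8 + √485) = 311416 + √485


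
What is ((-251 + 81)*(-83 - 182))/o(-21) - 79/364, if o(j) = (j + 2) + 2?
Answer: -964679/364 ≈ -2650.2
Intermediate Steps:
o(j) = 4 + j (o(j) = (2 + j) + 2 = 4 + j)
((-251 + 81)*(-83 - 182))/o(-21) - 79/364 = ((-251 + 81)*(-83 - 182))/(4 - 21) - 79/364 = -170*(-265)/(-17) - 79*1/364 = 45050*(-1/17) - 79/364 = -2650 - 79/364 = -964679/364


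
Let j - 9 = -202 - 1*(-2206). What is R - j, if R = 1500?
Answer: -513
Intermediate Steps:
j = 2013 (j = 9 + (-202 - 1*(-2206)) = 9 + (-202 + 2206) = 9 + 2004 = 2013)
R - j = 1500 - 1*2013 = 1500 - 2013 = -513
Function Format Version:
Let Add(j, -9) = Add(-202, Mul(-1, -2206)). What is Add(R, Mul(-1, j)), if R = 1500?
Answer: -513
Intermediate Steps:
j = 2013 (j = Add(9, Add(-202, Mul(-1, -2206))) = Add(9, Add(-202, 2206)) = Add(9, 2004) = 2013)
Add(R, Mul(-1, j)) = Add(1500, Mul(-1, 2013)) = Add(1500, -2013) = -513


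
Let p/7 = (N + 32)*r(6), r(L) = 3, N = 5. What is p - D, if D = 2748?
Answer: -1971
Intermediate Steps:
p = 777 (p = 7*((5 + 32)*3) = 7*(37*3) = 7*111 = 777)
p - D = 777 - 1*2748 = 777 - 2748 = -1971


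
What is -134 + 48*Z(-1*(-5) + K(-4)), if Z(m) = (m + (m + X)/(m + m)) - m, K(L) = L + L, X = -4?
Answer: -78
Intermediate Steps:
K(L) = 2*L
Z(m) = (-4 + m)/(2*m) (Z(m) = (m + (m - 4)/(m + m)) - m = (m + (-4 + m)/((2*m))) - m = (m + (-4 + m)*(1/(2*m))) - m = (m + (-4 + m)/(2*m)) - m = (-4 + m)/(2*m))
-134 + 48*Z(-1*(-5) + K(-4)) = -134 + 48*((-4 + (-1*(-5) + 2*(-4)))/(2*(-1*(-5) + 2*(-4)))) = -134 + 48*((-4 + (5 - 8))/(2*(5 - 8))) = -134 + 48*((1/2)*(-4 - 3)/(-3)) = -134 + 48*((1/2)*(-1/3)*(-7)) = -134 + 48*(7/6) = -134 + 56 = -78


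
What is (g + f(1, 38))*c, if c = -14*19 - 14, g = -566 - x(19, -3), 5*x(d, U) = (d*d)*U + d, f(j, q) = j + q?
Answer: 87976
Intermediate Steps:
x(d, U) = d/5 + U*d**2/5 (x(d, U) = ((d*d)*U + d)/5 = (d**2*U + d)/5 = (U*d**2 + d)/5 = (d + U*d**2)/5 = d/5 + U*d**2/5)
g = -1766/5 (g = -566 - 19*(1 - 3*19)/5 = -566 - 19*(1 - 57)/5 = -566 - 19*(-56)/5 = -566 - 1*(-1064/5) = -566 + 1064/5 = -1766/5 ≈ -353.20)
c = -280 (c = -266 - 14 = -280)
(g + f(1, 38))*c = (-1766/5 + (1 + 38))*(-280) = (-1766/5 + 39)*(-280) = -1571/5*(-280) = 87976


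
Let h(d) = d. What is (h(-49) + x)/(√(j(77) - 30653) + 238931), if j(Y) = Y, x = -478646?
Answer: -2334185205/1165062313 + 273540*I*√39/1165062313 ≈ -2.0035 + 0.0014662*I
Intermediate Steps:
(h(-49) + x)/(√(j(77) - 30653) + 238931) = (-49 - 478646)/(√(77 - 30653) + 238931) = -478695/(√(-30576) + 238931) = -478695/(28*I*√39 + 238931) = -478695/(238931 + 28*I*√39)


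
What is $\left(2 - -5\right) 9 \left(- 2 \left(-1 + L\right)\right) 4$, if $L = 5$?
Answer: $-2016$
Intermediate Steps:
$\left(2 - -5\right) 9 \left(- 2 \left(-1 + L\right)\right) 4 = \left(2 - -5\right) 9 \left(- 2 \left(-1 + 5\right)\right) 4 = \left(2 + 5\right) 9 \left(\left(-2\right) 4\right) 4 = 7 \cdot 9 \left(-8\right) 4 = 63 \left(-8\right) 4 = \left(-504\right) 4 = -2016$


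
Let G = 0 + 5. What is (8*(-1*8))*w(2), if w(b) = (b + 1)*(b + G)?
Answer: -1344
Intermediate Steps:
G = 5
w(b) = (1 + b)*(5 + b) (w(b) = (b + 1)*(b + 5) = (1 + b)*(5 + b))
(8*(-1*8))*w(2) = (8*(-1*8))*(5 + 2² + 6*2) = (8*(-8))*(5 + 4 + 12) = -64*21 = -1344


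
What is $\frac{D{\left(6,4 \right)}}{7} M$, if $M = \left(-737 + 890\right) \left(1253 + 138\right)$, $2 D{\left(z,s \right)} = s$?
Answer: $\frac{425646}{7} \approx 60807.0$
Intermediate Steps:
$D{\left(z,s \right)} = \frac{s}{2}$
$M = 212823$ ($M = 153 \cdot 1391 = 212823$)
$\frac{D{\left(6,4 \right)}}{7} M = \frac{\frac{1}{2} \cdot 4}{7} \cdot 212823 = 2 \cdot \frac{1}{7} \cdot 212823 = \frac{2}{7} \cdot 212823 = \frac{425646}{7}$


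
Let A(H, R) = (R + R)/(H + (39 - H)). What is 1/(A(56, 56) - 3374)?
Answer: -39/131474 ≈ -0.00029664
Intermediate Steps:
A(H, R) = 2*R/39 (A(H, R) = (2*R)/39 = (2*R)*(1/39) = 2*R/39)
1/(A(56, 56) - 3374) = 1/((2/39)*56 - 3374) = 1/(112/39 - 3374) = 1/(-131474/39) = -39/131474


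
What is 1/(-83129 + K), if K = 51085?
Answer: -1/32044 ≈ -3.1207e-5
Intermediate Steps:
1/(-83129 + K) = 1/(-83129 + 51085) = 1/(-32044) = -1/32044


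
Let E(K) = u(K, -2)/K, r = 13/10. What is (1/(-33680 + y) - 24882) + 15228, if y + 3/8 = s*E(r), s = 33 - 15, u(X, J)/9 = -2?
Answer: -34065867170/3528679 ≈ -9654.0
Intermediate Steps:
u(X, J) = -18 (u(X, J) = 9*(-2) = -18)
r = 13/10 (r = 13*(⅒) = 13/10 ≈ 1.3000)
s = 18
E(K) = -18/K
y = -25959/104 (y = -3/8 + 18*(-18/13/10) = -3/8 + 18*(-18*10/13) = -3/8 + 18*(-180/13) = -3/8 - 3240/13 = -25959/104 ≈ -249.61)
(1/(-33680 + y) - 24882) + 15228 = (1/(-33680 - 25959/104) - 24882) + 15228 = (1/(-3528679/104) - 24882) + 15228 = (-104/3528679 - 24882) + 15228 = -87800590982/3528679 + 15228 = -34065867170/3528679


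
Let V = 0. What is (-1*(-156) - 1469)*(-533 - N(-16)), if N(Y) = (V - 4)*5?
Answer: 673569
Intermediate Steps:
N(Y) = -20 (N(Y) = (0 - 4)*5 = -4*5 = -20)
(-1*(-156) - 1469)*(-533 - N(-16)) = (-1*(-156) - 1469)*(-533 - 1*(-20)) = (156 - 1469)*(-533 + 20) = -1313*(-513) = 673569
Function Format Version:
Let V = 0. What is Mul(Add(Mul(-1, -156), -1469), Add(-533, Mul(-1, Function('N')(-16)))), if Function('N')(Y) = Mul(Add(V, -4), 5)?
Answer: 673569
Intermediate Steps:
Function('N')(Y) = -20 (Function('N')(Y) = Mul(Add(0, -4), 5) = Mul(-4, 5) = -20)
Mul(Add(Mul(-1, -156), -1469), Add(-533, Mul(-1, Function('N')(-16)))) = Mul(Add(Mul(-1, -156), -1469), Add(-533, Mul(-1, -20))) = Mul(Add(156, -1469), Add(-533, 20)) = Mul(-1313, -513) = 673569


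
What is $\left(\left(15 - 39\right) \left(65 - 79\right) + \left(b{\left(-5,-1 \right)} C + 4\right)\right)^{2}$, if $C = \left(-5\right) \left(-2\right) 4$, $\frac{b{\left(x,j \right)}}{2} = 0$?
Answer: $115600$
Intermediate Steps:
$b{\left(x,j \right)} = 0$ ($b{\left(x,j \right)} = 2 \cdot 0 = 0$)
$C = 40$ ($C = 10 \cdot 4 = 40$)
$\left(\left(15 - 39\right) \left(65 - 79\right) + \left(b{\left(-5,-1 \right)} C + 4\right)\right)^{2} = \left(\left(15 - 39\right) \left(65 - 79\right) + \left(0 \cdot 40 + 4\right)\right)^{2} = \left(\left(-24\right) \left(-14\right) + \left(0 + 4\right)\right)^{2} = \left(336 + 4\right)^{2} = 340^{2} = 115600$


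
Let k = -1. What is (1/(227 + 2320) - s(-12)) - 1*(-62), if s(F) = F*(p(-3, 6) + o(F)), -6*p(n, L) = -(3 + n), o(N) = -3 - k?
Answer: 96787/2547 ≈ 38.000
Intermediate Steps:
o(N) = -2 (o(N) = -3 - 1*(-1) = -3 + 1 = -2)
p(n, L) = 1/2 + n/6 (p(n, L) = -(-1)*(3 + n)/6 = -(-3 - n)/6 = 1/2 + n/6)
s(F) = -2*F (s(F) = F*((1/2 + (1/6)*(-3)) - 2) = F*((1/2 - 1/2) - 2) = F*(0 - 2) = F*(-2) = -2*F)
(1/(227 + 2320) - s(-12)) - 1*(-62) = (1/(227 + 2320) - (-2)*(-12)) - 1*(-62) = (1/2547 - 1*24) + 62 = (1/2547 - 24) + 62 = -61127/2547 + 62 = 96787/2547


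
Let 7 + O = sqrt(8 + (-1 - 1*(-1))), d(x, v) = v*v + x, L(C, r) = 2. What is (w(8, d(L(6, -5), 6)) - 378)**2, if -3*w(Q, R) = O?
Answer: 423379/3 + 4508*sqrt(2)/9 ≈ 1.4183e+5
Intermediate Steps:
d(x, v) = x + v**2 (d(x, v) = v**2 + x = x + v**2)
O = -7 + 2*sqrt(2) (O = -7 + sqrt(8 + (-1 - 1*(-1))) = -7 + sqrt(8 + (-1 + 1)) = -7 + sqrt(8 + 0) = -7 + sqrt(8) = -7 + 2*sqrt(2) ≈ -4.1716)
w(Q, R) = 7/3 - 2*sqrt(2)/3 (w(Q, R) = -(-7 + 2*sqrt(2))/3 = 7/3 - 2*sqrt(2)/3)
(w(8, d(L(6, -5), 6)) - 378)**2 = ((7/3 - 2*sqrt(2)/3) - 378)**2 = (-1127/3 - 2*sqrt(2)/3)**2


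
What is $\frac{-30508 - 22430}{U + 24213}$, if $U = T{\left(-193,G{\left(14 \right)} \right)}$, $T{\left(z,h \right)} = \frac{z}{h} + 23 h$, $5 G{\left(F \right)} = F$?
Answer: $- \frac{3705660}{1694593} \approx -2.1868$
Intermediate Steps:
$G{\left(F \right)} = \frac{F}{5}$
$T{\left(z,h \right)} = 23 h + \frac{z}{h}$ ($T{\left(z,h \right)} = \frac{z}{h} + 23 h = 23 h + \frac{z}{h}$)
$U = - \frac{317}{70}$ ($U = 23 \cdot \frac{1}{5} \cdot 14 - \frac{193}{\frac{1}{5} \cdot 14} = 23 \cdot \frac{14}{5} - \frac{193}{\frac{14}{5}} = \frac{322}{5} - \frac{965}{14} = - \frac{317}{70} \approx -4.5286$)
$\frac{-30508 - 22430}{U + 24213} = \frac{-30508 - 22430}{- \frac{317}{70} + 24213} = - \frac{52938}{\frac{1694593}{70}} = \left(-52938\right) \frac{70}{1694593} = - \frac{3705660}{1694593}$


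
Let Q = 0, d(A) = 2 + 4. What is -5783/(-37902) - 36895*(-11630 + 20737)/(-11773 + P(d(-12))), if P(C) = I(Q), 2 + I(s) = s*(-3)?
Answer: 5407747301/189510 ≈ 28535.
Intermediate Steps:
d(A) = 6
I(s) = -2 - 3*s (I(s) = -2 + s*(-3) = -2 - 3*s)
P(C) = -2 (P(C) = -2 - 3*0 = -2 + 0 = -2)
-5783/(-37902) - 36895*(-11630 + 20737)/(-11773 + P(d(-12))) = -5783/(-37902) - 36895*(-11630 + 20737)/(-11773 - 2) = -5783*(-1/37902) - 36895/((-11775/9107)) = 5783/37902 - 36895/((-11775*1/9107)) = 5783/37902 - 36895/(-11775/9107) = 5783/37902 - 36895*(-9107/11775) = 5783/37902 + 428029/15 = 5407747301/189510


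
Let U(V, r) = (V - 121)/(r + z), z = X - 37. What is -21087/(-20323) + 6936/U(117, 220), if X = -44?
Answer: -4898350311/20323 ≈ -2.4103e+5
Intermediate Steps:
z = -81 (z = -44 - 37 = -81)
U(V, r) = (-121 + V)/(-81 + r) (U(V, r) = (V - 121)/(r - 81) = (-121 + V)/(-81 + r))
-21087/(-20323) + 6936/U(117, 220) = -21087/(-20323) + 6936/(((-121 + 117)/(-81 + 220))) = -21087*(-1/20323) + 6936/((-4/139)) = 21087/20323 + 6936/(((1/139)*(-4))) = 21087/20323 + 6936/(-4/139) = 21087/20323 + 6936*(-139/4) = 21087/20323 - 241026 = -4898350311/20323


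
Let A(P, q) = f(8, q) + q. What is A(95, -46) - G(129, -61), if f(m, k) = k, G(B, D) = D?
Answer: -31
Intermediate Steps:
A(P, q) = 2*q (A(P, q) = q + q = 2*q)
A(95, -46) - G(129, -61) = 2*(-46) - 1*(-61) = -92 + 61 = -31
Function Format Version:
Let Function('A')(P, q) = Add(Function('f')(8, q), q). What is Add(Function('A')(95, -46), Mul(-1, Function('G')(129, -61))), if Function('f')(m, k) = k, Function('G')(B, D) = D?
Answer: -31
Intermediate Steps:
Function('A')(P, q) = Mul(2, q) (Function('A')(P, q) = Add(q, q) = Mul(2, q))
Add(Function('A')(95, -46), Mul(-1, Function('G')(129, -61))) = Add(Mul(2, -46), Mul(-1, -61)) = Add(-92, 61) = -31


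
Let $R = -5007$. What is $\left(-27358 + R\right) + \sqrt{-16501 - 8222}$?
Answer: $-32365 + 3 i \sqrt{2747} \approx -32365.0 + 157.24 i$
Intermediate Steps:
$\left(-27358 + R\right) + \sqrt{-16501 - 8222} = \left(-27358 - 5007\right) + \sqrt{-16501 - 8222} = -32365 + \sqrt{-24723} = -32365 + 3 i \sqrt{2747}$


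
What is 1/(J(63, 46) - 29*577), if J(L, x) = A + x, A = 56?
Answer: -1/16631 ≈ -6.0129e-5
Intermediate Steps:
J(L, x) = 56 + x
1/(J(63, 46) - 29*577) = 1/((56 + 46) - 29*577) = 1/(102 - 16733) = 1/(-16631) = -1/16631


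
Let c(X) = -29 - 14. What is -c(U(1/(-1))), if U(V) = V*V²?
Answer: 43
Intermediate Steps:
U(V) = V³
c(X) = -43
-c(U(1/(-1))) = -1*(-43) = 43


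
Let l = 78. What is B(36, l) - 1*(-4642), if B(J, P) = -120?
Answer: 4522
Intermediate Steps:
B(36, l) - 1*(-4642) = -120 - 1*(-4642) = -120 + 4642 = 4522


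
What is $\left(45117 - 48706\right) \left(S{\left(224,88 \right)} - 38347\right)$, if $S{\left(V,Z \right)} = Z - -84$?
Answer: $137010075$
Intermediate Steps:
$S{\left(V,Z \right)} = 84 + Z$ ($S{\left(V,Z \right)} = Z + 84 = 84 + Z$)
$\left(45117 - 48706\right) \left(S{\left(224,88 \right)} - 38347\right) = \left(45117 - 48706\right) \left(\left(84 + 88\right) - 38347\right) = - 3589 \left(172 - 38347\right) = \left(-3589\right) \left(-38175\right) = 137010075$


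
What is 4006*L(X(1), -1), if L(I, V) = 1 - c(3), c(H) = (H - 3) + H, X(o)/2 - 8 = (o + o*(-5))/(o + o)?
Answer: -8012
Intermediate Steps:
X(o) = 12 (X(o) = 16 + 2*((o + o*(-5))/(o + o)) = 16 + 2*((o - 5*o)/((2*o))) = 16 + 2*((-4*o)*(1/(2*o))) = 16 + 2*(-2) = 16 - 4 = 12)
c(H) = -3 + 2*H (c(H) = (-3 + H) + H = -3 + 2*H)
L(I, V) = -2 (L(I, V) = 1 - (-3 + 2*3) = 1 - (-3 + 6) = 1 - 1*3 = 1 - 3 = -2)
4006*L(X(1), -1) = 4006*(-2) = -8012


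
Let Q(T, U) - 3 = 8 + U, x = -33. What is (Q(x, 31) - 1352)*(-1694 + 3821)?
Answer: -2786370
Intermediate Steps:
Q(T, U) = 11 + U (Q(T, U) = 3 + (8 + U) = 11 + U)
(Q(x, 31) - 1352)*(-1694 + 3821) = ((11 + 31) - 1352)*(-1694 + 3821) = (42 - 1352)*2127 = -1310*2127 = -2786370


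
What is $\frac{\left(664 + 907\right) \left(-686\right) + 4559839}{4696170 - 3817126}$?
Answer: $\frac{3482133}{879044} \approx 3.9613$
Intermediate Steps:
$\frac{\left(664 + 907\right) \left(-686\right) + 4559839}{4696170 - 3817126} = \frac{1571 \left(-686\right) + 4559839}{879044} = \left(-1077706 + 4559839\right) \frac{1}{879044} = 3482133 \cdot \frac{1}{879044} = \frac{3482133}{879044}$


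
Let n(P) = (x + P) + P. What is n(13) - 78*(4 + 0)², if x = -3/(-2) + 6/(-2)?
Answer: -2447/2 ≈ -1223.5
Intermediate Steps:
x = -3/2 (x = -3*(-½) + 6*(-½) = 3/2 - 3 = -3/2 ≈ -1.5000)
n(P) = -3/2 + 2*P (n(P) = (-3/2 + P) + P = -3/2 + 2*P)
n(13) - 78*(4 + 0)² = (-3/2 + 2*13) - 78*(4 + 0)² = (-3/2 + 26) - 78*4² = 49/2 - 78*16 = 49/2 - 1248 = -2447/2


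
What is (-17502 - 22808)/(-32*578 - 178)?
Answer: 20155/9337 ≈ 2.1586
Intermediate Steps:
(-17502 - 22808)/(-32*578 - 178) = -40310/(-18496 - 178) = -40310/(-18674) = -40310*(-1/18674) = 20155/9337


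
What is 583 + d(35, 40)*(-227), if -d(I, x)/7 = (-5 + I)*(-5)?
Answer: -237767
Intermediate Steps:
d(I, x) = -175 + 35*I (d(I, x) = -7*(-5 + I)*(-5) = -7*(25 - 5*I) = -175 + 35*I)
583 + d(35, 40)*(-227) = 583 + (-175 + 35*35)*(-227) = 583 + (-175 + 1225)*(-227) = 583 + 1050*(-227) = 583 - 238350 = -237767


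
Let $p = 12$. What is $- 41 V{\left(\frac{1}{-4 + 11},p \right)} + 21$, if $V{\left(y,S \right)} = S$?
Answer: $-471$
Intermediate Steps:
$- 41 V{\left(\frac{1}{-4 + 11},p \right)} + 21 = \left(-41\right) 12 + 21 = -492 + 21 = -471$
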